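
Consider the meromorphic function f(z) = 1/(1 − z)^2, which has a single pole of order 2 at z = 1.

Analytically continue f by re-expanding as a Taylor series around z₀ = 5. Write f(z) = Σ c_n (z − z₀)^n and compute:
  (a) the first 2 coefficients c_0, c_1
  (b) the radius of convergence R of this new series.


Let w = z − z₀, so z = z₀ + w.
Then 1 − z = 1 − (z₀ + w) = (1 − z₀) − w = -4 − w.
f(z) = 1/(-4 − w)^2 = (1/(-4)^2) · (1 − w/(-4))^{−2}.
By the binomial series (1−u)^{−2} = Σ_{n≥0} C(n+1, 1) u^n for |u|<1, with u = w/(-4):
  c_n = C(n+1, 1) / (-4)^(n+2).
  c_0 = 1/(-4)^2 = 1/16.
  c_1 = 2/(-4)^3 = -1/32.
The series is valid for |w/d| < 1, i.e. |z − z₀| < |d|.
Radius of convergence: R = |1 − z₀| = |-4| = 4 (distance from z₀ to the singularity z = 1).

c_0 = 1/16, c_1 = -1/32; R = 4.


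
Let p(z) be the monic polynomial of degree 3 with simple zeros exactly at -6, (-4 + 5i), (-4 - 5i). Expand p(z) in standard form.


The polynomial is p(z) = ∏_{α ∈ S} (z − α), where S = {-6, (-4 + 5i), (-4 - 5i)}.
Expanding the product yields: p(z) = z^3 + 14·z^2 + 89·z + 246.
Note conjugate pairs combine to real quadratics: (z − (-4+5i))(z − (-4−5i)) = z² + 8z + 41.
The resulting polynomial has degree 3 and real coefficients as required.

p(z) = z^3 + 14·z^2 + 89·z + 246.


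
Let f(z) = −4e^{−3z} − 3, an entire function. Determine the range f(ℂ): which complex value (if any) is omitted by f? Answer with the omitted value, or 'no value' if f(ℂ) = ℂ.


Little Picard bounds the complement of f(ℂ) to at most one point.
e^{−3z} is never zero on ℂ, so -4·e^{−3z} takes every value in ℂ ∖ {0}. Adding -3 shifts the range to ℂ ∖ {-3}. Thus f omits exactly the value -3.

Omitted value: -3.


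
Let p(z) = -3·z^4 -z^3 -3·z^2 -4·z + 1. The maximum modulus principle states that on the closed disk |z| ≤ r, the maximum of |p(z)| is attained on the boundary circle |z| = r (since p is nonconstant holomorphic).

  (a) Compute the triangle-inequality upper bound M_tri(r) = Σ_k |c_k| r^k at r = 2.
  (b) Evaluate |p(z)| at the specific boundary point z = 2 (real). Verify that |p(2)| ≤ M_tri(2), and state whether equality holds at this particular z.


Coefficients: c_0 = 1, c_1 = -4, c_2 = -3, c_3 = -1, c_4 = -3. Radius r = 2.
Part (a). Triangle bound: M_tri(r) = Σ_k |c_k| r^k
  = |1|·2^0 + |-4|·2^1 + |-3|·2^2 + |-1|·2^3 + |-3|·2^4
  = 1 + 8 + 12 + 8 + 48 = 77.
This bounds M(r) := max_{|z|=r} |p(z)| from above; equality holds iff all terms c_k z^k can be made to align in phase at a single z on |z|=r.
Part (b). At z = 2 (real, on the circle |z| = r):
  p(2) = (1)·2^0 + (-4)·2^1 + (-3)·2^2 + (-1)·2^3 + (-3)·2^4 = -75.
  |p(2)| = 75.
Check: |p(2)| = 75 ≤ 77 = M_tri(2). ✓ Equality does not hold at z = 2 (the coefficients have mixed signs, so the terms do not all align in phase there).

M_tri(2) = 77; |p(2)| = 75; equality at z=2: no.


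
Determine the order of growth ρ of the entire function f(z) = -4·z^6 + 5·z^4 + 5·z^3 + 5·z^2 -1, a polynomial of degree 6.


|f(z)| ≤ Σ|c_k|·r^k = O(r^6) as r → ∞. Polynomial growth is O(e^{r^ε}) for every ε > 0 (since r^6/e^{r^ε} → 0), so ρ ≤ ε for all ε > 0, i.e. ρ = 0. Every nonconstant polynomial has order 0.
Therefore ρ = 0.

Order ρ = 0.


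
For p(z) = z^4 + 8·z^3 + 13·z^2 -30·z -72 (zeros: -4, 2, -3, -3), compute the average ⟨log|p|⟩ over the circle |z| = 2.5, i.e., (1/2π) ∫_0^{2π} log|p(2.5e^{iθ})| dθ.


Zeros: -4, -3, -3, 2; r = 2.5.
Inside |z| < r: 2. Outside (|z| ≥ r): -4, -3, -3.
p(0) = -72, so log|p(0)| = log(72) = 4.2767.
Apply Jensen: I(r) = log|p(0)| + Σ_k log(r/|z_k|), summed over zeros inside |z| < r.
  log(r/|z_k|) for z_k = 2: log(2.5/2) = 0.2231
  Outside zeros (-4, -3, -3) contribute nothing to the Jensen sum.
Sum over inside zeros: 0.2231.
I(r) = log|p(0)| + (inside sum) = 4.2767 + 0.2231 = 4.4998.
Note: since some zeros are outside |z| ≤ r, the simplified n·log(r) form does NOT apply — only the inside zeros contribute.

I(r) ≈ 4.4998.


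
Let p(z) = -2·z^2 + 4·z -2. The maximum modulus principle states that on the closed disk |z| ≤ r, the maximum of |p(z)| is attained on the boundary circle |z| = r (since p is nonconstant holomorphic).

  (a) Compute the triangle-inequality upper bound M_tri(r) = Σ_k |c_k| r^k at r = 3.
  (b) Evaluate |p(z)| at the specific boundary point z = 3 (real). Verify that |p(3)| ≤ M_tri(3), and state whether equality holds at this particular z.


Coefficients: c_0 = -2, c_1 = 4, c_2 = -2. Radius r = 3.
Part (a). Triangle bound: M_tri(r) = Σ_k |c_k| r^k
  = |-2|·3^0 + |4|·3^1 + |-2|·3^2
  = 2 + 12 + 18 = 32.
This bounds M(r) := max_{|z|=r} |p(z)| from above; equality holds iff all terms c_k z^k can be made to align in phase at a single z on |z|=r.
Part (b). At z = 3 (real, on the circle |z| = r):
  p(3) = (-2)·3^0 + (4)·3^1 + (-2)·3^2 = -8.
  |p(3)| = 8.
Check: |p(3)| = 8 ≤ 32 = M_tri(3). ✓ Equality does not hold at z = 3 (the coefficients have mixed signs, so the terms do not all align in phase there).

M_tri(3) = 32; |p(3)| = 8; equality at z=3: no.


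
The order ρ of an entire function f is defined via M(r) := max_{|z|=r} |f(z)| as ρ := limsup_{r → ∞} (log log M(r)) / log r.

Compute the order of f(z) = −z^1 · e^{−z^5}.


M(r) = max_{|z|=r} |-1|·|z|^1·|e^{−z^5}| = 1·r^1 · e^{1r^5} (the factors attain their maxima compatibly on |z|=r). Then log M(r) = log 1 + 1·log r + 1r^5, dominated by the last term, so log log M(r) ~ 5·log r. The polynomial factor -1z^1 contributes only a log r term and does not affect the order. ρ = 5.
Therefore ρ = 5.

Order ρ = 5.


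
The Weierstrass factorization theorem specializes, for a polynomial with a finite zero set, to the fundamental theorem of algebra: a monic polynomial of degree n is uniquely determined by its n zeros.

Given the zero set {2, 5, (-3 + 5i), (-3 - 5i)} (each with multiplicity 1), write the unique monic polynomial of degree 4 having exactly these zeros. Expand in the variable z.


The polynomial is p(z) = ∏_{α ∈ S} (z − α), where S = {2, 5, (-3 + 5i), (-3 - 5i)}.
Expanding the product yields: p(z) = z^4 -z^3 + 2·z^2 -178·z + 340.
Note conjugate pairs combine to real quadratics: (z − (-3+5i))(z − (-3−5i)) = z² + 6z + 34.
The resulting polynomial has degree 4 and real coefficients as required.

p(z) = z^4 -z^3 + 2·z^2 -178·z + 340.


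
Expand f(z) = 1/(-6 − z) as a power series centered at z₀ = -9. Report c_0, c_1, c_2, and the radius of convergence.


Let w = z − z₀, so z = z₀ + w.
Then -6 − z = -6 − (z₀ + w) = (-6 − z₀) − w = 3 − w.
f(z) = 1/(3 − w) = (1/(3)) · 1/(1 − w/(3)) = Σ_{n≥0} w^n / (3)^(n+1).
So c_n = 1/(3)^(n+1):
  c_0 = 1/(3)^1 = 1/3.
  c_1 = 1/(3)^2 = 1/9.
  c_2 = 1/(3)^3 = 1/27.
The series is valid for |w/d| < 1, i.e. |z − z₀| < |d|.
Radius of convergence: R = |-6 − z₀| = |3| = 3 (distance from z₀ to the singularity z = -6).

c_0 = 1/3, c_1 = 1/9, c_2 = 1/27; R = 3.


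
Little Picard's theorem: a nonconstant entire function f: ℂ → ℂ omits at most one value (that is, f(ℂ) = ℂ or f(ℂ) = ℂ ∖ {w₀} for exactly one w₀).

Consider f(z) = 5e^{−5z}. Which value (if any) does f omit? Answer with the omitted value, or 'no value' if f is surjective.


Little Picard bounds the complement of f(ℂ) to at most one point.
e^{−5z} is never zero on ℂ, so 5·e^{−5z} takes every value in ℂ ∖ {0}. Adding 0 shifts the range to ℂ ∖ {0}. Thus f omits exactly the value 0.

Omitted value: 0.


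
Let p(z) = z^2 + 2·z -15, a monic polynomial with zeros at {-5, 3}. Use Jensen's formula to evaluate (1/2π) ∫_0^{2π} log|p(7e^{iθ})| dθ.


Zeros: -5, 3; r = 7.
Inside |z| < r: -5, 3. Outside (|z| ≥ r): ∅.
p(0) = -15, so log|p(0)| = log(15) = 2.7081.
Apply Jensen: I(r) = log|p(0)| + Σ_k log(r/|z_k|), summed over zeros inside |z| < r.
  log(r/|z_k|) for z_k = -5: log(7/5) = 0.3365
  log(r/|z_k|) for z_k = 3: log(7/3) = 0.8473
Sum over inside zeros: 1.1838.
I(r) = log|p(0)| + (inside sum) = 2.7081 + 1.1838 = 3.8918.
Closed form (all zeros inside, monic): I(r) = n·log(r) = 2·log(7) = 3.8918. ✓

I(r) ≈ 3.8918.


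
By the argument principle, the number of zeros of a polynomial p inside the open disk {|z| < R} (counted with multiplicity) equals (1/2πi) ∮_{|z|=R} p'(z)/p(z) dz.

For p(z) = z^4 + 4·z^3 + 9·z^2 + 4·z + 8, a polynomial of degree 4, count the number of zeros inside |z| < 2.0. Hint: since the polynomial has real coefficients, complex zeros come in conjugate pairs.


The zeros of p are: (0 + 1i), (0 - 1i), (-2 + 2i), (-2 - 2i).
Their magnitudes are: 1, 1, 2.828, 2.828.
Zeros with |z| < R = 2.0: (0 + 1i), (0 - 1i).
Count = 2.
By the argument principle, (1/2πi) ∮_{|z|=R} p'(z)/p(z) dz equals exactly this count.

Number of zeros inside |z| < 2.0: 2.


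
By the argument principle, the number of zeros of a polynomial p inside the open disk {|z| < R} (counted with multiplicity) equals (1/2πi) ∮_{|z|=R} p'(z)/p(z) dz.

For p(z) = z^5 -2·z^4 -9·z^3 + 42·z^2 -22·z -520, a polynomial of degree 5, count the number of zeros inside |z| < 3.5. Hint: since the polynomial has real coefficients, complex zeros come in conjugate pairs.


The zeros of p are: (-3 + 1i), (-3 - 1i), (2 + 3i), (2 - 3i), 4.
Their magnitudes are: 3.162, 3.162, 3.606, 3.606, 4.
Zeros with |z| < R = 3.5: (-3 + 1i), (-3 - 1i).
Count = 2.
By the argument principle, (1/2πi) ∮_{|z|=R} p'(z)/p(z) dz equals exactly this count.

Number of zeros inside |z| < 3.5: 2.


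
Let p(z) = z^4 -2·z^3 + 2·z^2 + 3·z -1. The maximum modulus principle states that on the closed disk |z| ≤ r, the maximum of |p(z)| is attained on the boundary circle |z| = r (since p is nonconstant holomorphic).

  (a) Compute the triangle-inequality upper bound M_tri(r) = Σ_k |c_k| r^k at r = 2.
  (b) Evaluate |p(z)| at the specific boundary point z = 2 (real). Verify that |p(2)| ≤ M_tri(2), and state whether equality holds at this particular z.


Coefficients: c_0 = -1, c_1 = 3, c_2 = 2, c_3 = -2, c_4 = 1. Radius r = 2.
Part (a). Triangle bound: M_tri(r) = Σ_k |c_k| r^k
  = |-1|·2^0 + |3|·2^1 + |2|·2^2 + |-2|·2^3 + |1|·2^4
  = 1 + 6 + 8 + 16 + 16 = 47.
This bounds M(r) := max_{|z|=r} |p(z)| from above; equality holds iff all terms c_k z^k can be made to align in phase at a single z on |z|=r.
Part (b). At z = 2 (real, on the circle |z| = r):
  p(2) = (-1)·2^0 + (3)·2^1 + (2)·2^2 + (-2)·2^3 + (1)·2^4 = 13.
  |p(2)| = 13.
Check: |p(2)| = 13 ≤ 47 = M_tri(2). ✓ Equality does not hold at z = 2 (the coefficients have mixed signs, so the terms do not all align in phase there).

M_tri(2) = 47; |p(2)| = 13; equality at z=2: no.


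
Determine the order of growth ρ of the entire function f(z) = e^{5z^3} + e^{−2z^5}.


Each summand is entire of order 3 and 5 respectively (as in the single-exponential case). The order of a sum is at most the max of the orders, so ρ ≤ 5. For the lower bound: on |z|=r choose arg z so that -2z^5 is real positive; then |e^{-2z^5}| = e^{2r^5} while |e^{5z^3}| ≤ e^{5r^3} = o(e^{2r^5}). So |f| ≥ e^{2r^5}(1 − o(1)) and ρ ≥ 5. Hence ρ = max(3, 5) = 5.
Therefore ρ = 5.

Order ρ = 5.


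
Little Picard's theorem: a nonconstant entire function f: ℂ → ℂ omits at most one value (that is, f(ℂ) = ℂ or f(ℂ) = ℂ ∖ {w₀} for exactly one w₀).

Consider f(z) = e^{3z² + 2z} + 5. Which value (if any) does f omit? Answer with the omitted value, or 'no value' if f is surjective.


Little Picard bounds the complement of f(ℂ) to at most one point.
The exponent g(z) = 3z² + 2z is a nonconstant polynomial, hence surjective onto ℂ. So e^{g(z)} takes every value in {e^w : w ∈ ℂ} = ℂ ∖ {0}. Adding 5 shifts the range to ℂ ∖ {5}. f omits exactly 5.

Omitted value: 5.


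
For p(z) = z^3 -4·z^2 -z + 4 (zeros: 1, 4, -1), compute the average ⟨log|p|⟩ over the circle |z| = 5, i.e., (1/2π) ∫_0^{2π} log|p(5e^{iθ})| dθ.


Zeros: -1, 1, 4; r = 5.
Inside |z| < r: -1, 1, 4. Outside (|z| ≥ r): ∅.
p(0) = 4, so log|p(0)| = log(4) = 1.3863.
Apply Jensen: I(r) = log|p(0)| + Σ_k log(r/|z_k|), summed over zeros inside |z| < r.
  log(r/|z_k|) for z_k = 1: log(5/1) = 1.6094
  log(r/|z_k|) for z_k = 4: log(5/4) = 0.2231
  log(r/|z_k|) for z_k = -1: log(5/1) = 1.6094
Sum over inside zeros: 3.4420.
I(r) = log|p(0)| + (inside sum) = 1.3863 + 3.4420 = 4.8283.
Closed form (all zeros inside, monic): I(r) = n·log(r) = 3·log(5) = 4.8283. ✓

I(r) ≈ 4.8283.


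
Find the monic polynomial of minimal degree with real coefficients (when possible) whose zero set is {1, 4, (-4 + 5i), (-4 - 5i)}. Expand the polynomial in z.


The polynomial is p(z) = ∏_{α ∈ S} (z − α), where S = {1, 4, (-4 + 5i), (-4 - 5i)}.
Expanding the product yields: p(z) = z^4 + 3·z^3 + 5·z^2 -173·z + 164.
Note conjugate pairs combine to real quadratics: (z − (-4+5i))(z − (-4−5i)) = z² + 8z + 41.
The resulting polynomial has degree 4 and real coefficients as required.

p(z) = z^4 + 3·z^3 + 5·z^2 -173·z + 164.


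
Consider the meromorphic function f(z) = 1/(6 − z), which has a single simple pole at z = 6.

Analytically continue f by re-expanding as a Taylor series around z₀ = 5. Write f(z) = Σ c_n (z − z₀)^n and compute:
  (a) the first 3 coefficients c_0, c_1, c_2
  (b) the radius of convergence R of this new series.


Let w = z − z₀, so z = z₀ + w.
Then 6 − z = 6 − (z₀ + w) = (6 − z₀) − w = 1 − w.
f(z) = 1/(1 − w) = (1/(1)) · 1/(1 − w/(1)) = Σ_{n≥0} w^n / (1)^(n+1).
So c_n = 1/(1)^(n+1):
  c_0 = 1/(1)^1 = 1.
  c_1 = 1/(1)^2 = 1.
  c_2 = 1/(1)^3 = 1.
The series is valid for |w/d| < 1, i.e. |z − z₀| < |d|.
Radius of convergence: R = |6 − z₀| = |1| = 1 (distance from z₀ to the singularity z = 6).

c_0 = 1, c_1 = 1, c_2 = 1; R = 1.


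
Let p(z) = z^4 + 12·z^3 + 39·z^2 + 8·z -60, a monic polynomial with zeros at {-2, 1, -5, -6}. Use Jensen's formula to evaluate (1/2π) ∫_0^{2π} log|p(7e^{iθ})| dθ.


Zeros: -6, -5, -2, 1; r = 7.
Inside |z| < r: -6, -5, -2, 1. Outside (|z| ≥ r): ∅.
p(0) = -60, so log|p(0)| = log(60) = 4.0943.
Apply Jensen: I(r) = log|p(0)| + Σ_k log(r/|z_k|), summed over zeros inside |z| < r.
  log(r/|z_k|) for z_k = -2: log(7/2) = 1.2528
  log(r/|z_k|) for z_k = 1: log(7/1) = 1.9459
  log(r/|z_k|) for z_k = -5: log(7/5) = 0.3365
  log(r/|z_k|) for z_k = -6: log(7/6) = 0.1542
Sum over inside zeros: 3.6893.
I(r) = log|p(0)| + (inside sum) = 4.0943 + 3.6893 = 7.7836.
Closed form (all zeros inside, monic): I(r) = n·log(r) = 4·log(7) = 7.7836. ✓

I(r) ≈ 7.7836.


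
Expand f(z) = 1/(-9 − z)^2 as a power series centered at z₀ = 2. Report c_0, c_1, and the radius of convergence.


Let w = z − z₀, so z = z₀ + w.
Then -9 − z = -9 − (z₀ + w) = (-9 − z₀) − w = -11 − w.
f(z) = 1/(-11 − w)^2 = (1/(-11)^2) · (1 − w/(-11))^{−2}.
By the binomial series (1−u)^{−2} = Σ_{n≥0} C(n+1, 1) u^n for |u|<1, with u = w/(-11):
  c_n = C(n+1, 1) / (-11)^(n+2).
  c_0 = 1/(-11)^2 = 1/121.
  c_1 = 2/(-11)^3 = -2/1331.
The series is valid for |w/d| < 1, i.e. |z − z₀| < |d|.
Radius of convergence: R = |-9 − z₀| = |-11| = 11 (distance from z₀ to the singularity z = -9).

c_0 = 1/121, c_1 = -2/1331; R = 11.


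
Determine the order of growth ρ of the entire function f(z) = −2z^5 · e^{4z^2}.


M(r) = max_{|z|=r} |-2|·|z|^5·|e^{4z^2}| = 2·r^5 · e^{4r^2} (the factors attain their maxima compatibly on |z|=r). Then log M(r) = log 2 + 5·log r + 4r^2, dominated by the last term, so log log M(r) ~ 2·log r. The polynomial factor -2z^5 contributes only a log r term and does not affect the order. ρ = 2.
Therefore ρ = 2.

Order ρ = 2.


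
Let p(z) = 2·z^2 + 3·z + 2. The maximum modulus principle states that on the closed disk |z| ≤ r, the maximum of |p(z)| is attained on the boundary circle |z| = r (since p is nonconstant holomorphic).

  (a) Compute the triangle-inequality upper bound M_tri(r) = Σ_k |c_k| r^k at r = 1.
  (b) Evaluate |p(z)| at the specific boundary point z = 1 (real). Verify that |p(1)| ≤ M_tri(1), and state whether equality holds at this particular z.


Coefficients: c_0 = 2, c_1 = 3, c_2 = 2. Radius r = 1.
Part (a). Triangle bound: M_tri(r) = Σ_k |c_k| r^k
  = |2|·1^0 + |3|·1^1 + |2|·1^2
  = 2 + 3 + 2 = 7.
This bounds M(r) := max_{|z|=r} |p(z)| from above; equality holds iff all terms c_k z^k can be made to align in phase at a single z on |z|=r.
Part (b). At z = 1 (real, on the circle |z| = r):
  p(1) = (2)·1^0 + (3)·1^1 + (2)·1^2 = 7.
  |p(1)| = 7.
Since all nonzero coefficients share the same sign, |p(1)| = 7 = M_tri(1); the triangle bound is attained at z = 1, so in fact M(r) = 7.

M_tri(1) = 7; |p(1)| = 7; equality at z=1: yes.


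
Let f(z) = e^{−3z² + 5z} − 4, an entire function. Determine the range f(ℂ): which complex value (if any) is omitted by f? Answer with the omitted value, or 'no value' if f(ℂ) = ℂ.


Little Picard bounds the complement of f(ℂ) to at most one point.
The exponent g(z) = −3z² + 5z is a nonconstant polynomial, hence surjective onto ℂ. So e^{g(z)} takes every value in {e^w : w ∈ ℂ} = ℂ ∖ {0}. Adding -4 shifts the range to ℂ ∖ {-4}. f omits exactly -4.

Omitted value: -4.


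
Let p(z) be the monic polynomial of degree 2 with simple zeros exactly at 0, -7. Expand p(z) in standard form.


The polynomial is p(z) = ∏_{α ∈ S} (z − α), where S = {0, -7}.
Expanding the product yields: p(z) = z^2 + 7·z.
The resulting polynomial has degree 2 and real coefficients as required.

p(z) = z^2 + 7·z.


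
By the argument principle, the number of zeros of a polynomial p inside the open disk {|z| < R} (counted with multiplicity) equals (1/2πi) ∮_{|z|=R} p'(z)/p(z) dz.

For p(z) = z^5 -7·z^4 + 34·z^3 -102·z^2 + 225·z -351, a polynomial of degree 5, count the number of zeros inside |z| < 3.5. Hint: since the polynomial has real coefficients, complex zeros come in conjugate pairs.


The zeros of p are: (0 + 3i), (0 - 3i), 3, (2 + 3i), (2 - 3i).
Their magnitudes are: 3, 3, 3, 3.606, 3.606.
Zeros with |z| < R = 3.5: (0 + 3i), (0 - 3i), 3.
Count = 3.
By the argument principle, (1/2πi) ∮_{|z|=R} p'(z)/p(z) dz equals exactly this count.

Number of zeros inside |z| < 3.5: 3.


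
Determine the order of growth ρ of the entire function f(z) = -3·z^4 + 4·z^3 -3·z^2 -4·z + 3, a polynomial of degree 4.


|f(z)| ≤ Σ|c_k|·r^k = O(r^4) as r → ∞. Polynomial growth is O(e^{r^ε}) for every ε > 0 (since r^4/e^{r^ε} → 0), so ρ ≤ ε for all ε > 0, i.e. ρ = 0. Every nonconstant polynomial has order 0.
Therefore ρ = 0.

Order ρ = 0.


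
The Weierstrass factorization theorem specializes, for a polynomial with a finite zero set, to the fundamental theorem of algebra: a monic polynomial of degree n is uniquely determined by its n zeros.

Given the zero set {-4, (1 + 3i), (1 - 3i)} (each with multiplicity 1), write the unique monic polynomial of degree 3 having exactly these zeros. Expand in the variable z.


The polynomial is p(z) = ∏_{α ∈ S} (z − α), where S = {-4, (1 + 3i), (1 - 3i)}.
Expanding the product yields: p(z) = z^3 + 2·z^2 + 2·z + 40.
Note conjugate pairs combine to real quadratics: (z − (1+3i))(z − (1−3i)) = z² − 2z + 10.
The resulting polynomial has degree 3 and real coefficients as required.

p(z) = z^3 + 2·z^2 + 2·z + 40.


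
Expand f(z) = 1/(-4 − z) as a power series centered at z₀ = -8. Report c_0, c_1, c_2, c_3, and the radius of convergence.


Let w = z − z₀, so z = z₀ + w.
Then -4 − z = -4 − (z₀ + w) = (-4 − z₀) − w = 4 − w.
f(z) = 1/(4 − w) = (1/(4)) · 1/(1 − w/(4)) = Σ_{n≥0} w^n / (4)^(n+1).
So c_n = 1/(4)^(n+1):
  c_0 = 1/(4)^1 = 1/4.
  c_1 = 1/(4)^2 = 1/16.
  c_2 = 1/(4)^3 = 1/64.
  c_3 = 1/(4)^4 = 1/256.
The series is valid for |w/d| < 1, i.e. |z − z₀| < |d|.
Radius of convergence: R = |-4 − z₀| = |4| = 4 (distance from z₀ to the singularity z = -4).

c_0 = 1/4, c_1 = 1/16, c_2 = 1/64, c_3 = 1/256; R = 4.


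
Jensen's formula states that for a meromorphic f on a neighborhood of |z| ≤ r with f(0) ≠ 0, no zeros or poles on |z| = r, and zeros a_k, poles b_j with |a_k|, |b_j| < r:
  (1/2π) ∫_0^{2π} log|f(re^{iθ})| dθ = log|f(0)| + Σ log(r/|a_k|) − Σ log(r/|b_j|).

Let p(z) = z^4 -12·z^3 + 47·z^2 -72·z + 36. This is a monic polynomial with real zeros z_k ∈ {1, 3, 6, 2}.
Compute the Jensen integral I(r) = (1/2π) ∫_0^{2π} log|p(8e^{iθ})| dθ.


Zeros: 1, 2, 3, 6; r = 8.
Inside |z| < r: 1, 2, 3, 6. Outside (|z| ≥ r): ∅.
p(0) = 36, so log|p(0)| = log(36) = 3.5835.
Apply Jensen: I(r) = log|p(0)| + Σ_k log(r/|z_k|), summed over zeros inside |z| < r.
  log(r/|z_k|) for z_k = 1: log(8/1) = 2.0794
  log(r/|z_k|) for z_k = 3: log(8/3) = 0.9808
  log(r/|z_k|) for z_k = 6: log(8/6) = 0.2877
  log(r/|z_k|) for z_k = 2: log(8/2) = 1.3863
Sum over inside zeros: 4.7342.
I(r) = log|p(0)| + (inside sum) = 3.5835 + 4.7342 = 8.3178.
Closed form (all zeros inside, monic): I(r) = n·log(r) = 4·log(8) = 8.3178. ✓

I(r) ≈ 8.3178.


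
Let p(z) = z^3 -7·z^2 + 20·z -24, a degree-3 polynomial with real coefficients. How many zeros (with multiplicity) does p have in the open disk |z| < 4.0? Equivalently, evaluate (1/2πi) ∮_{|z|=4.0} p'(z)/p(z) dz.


The zeros of p are: 3, (2 + 2i), (2 - 2i).
Their magnitudes are: 3, 2.828, 2.828.
Zeros with |z| < R = 4.0: 3, (2 + 2i), (2 - 2i).
Count = 3.
By the argument principle, (1/2πi) ∮_{|z|=R} p'(z)/p(z) dz equals exactly this count.

Number of zeros inside |z| < 4.0: 3.


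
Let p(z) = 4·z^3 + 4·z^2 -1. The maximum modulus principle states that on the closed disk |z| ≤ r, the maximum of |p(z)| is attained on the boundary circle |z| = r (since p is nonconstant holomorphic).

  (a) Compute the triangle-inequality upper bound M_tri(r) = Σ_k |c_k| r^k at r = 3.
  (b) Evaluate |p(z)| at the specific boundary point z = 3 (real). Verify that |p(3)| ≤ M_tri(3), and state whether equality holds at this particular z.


Coefficients: c_0 = -1, c_1 = 0, c_2 = 4, c_3 = 4. Radius r = 3.
Part (a). Triangle bound: M_tri(r) = Σ_k |c_k| r^k
  = |-1|·3^0 + |0|·3^1 + |4|·3^2 + |4|·3^3
  = 1 + 0 + 36 + 108 = 145.
This bounds M(r) := max_{|z|=r} |p(z)| from above; equality holds iff all terms c_k z^k can be made to align in phase at a single z on |z|=r.
Part (b). At z = 3 (real, on the circle |z| = r):
  p(3) = (-1)·3^0 + (0)·3^1 + (4)·3^2 + (4)·3^3 = 143.
  |p(3)| = 143.
Check: |p(3)| = 143 ≤ 145 = M_tri(3). ✓ Equality does not hold at z = 3 (the coefficients have mixed signs, so the terms do not all align in phase there).

M_tri(3) = 145; |p(3)| = 143; equality at z=3: no.


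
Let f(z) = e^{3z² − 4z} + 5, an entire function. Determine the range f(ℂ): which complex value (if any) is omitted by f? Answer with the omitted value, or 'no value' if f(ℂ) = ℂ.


Little Picard bounds the complement of f(ℂ) to at most one point.
The exponent g(z) = 3z² − 4z is a nonconstant polynomial, hence surjective onto ℂ. So e^{g(z)} takes every value in {e^w : w ∈ ℂ} = ℂ ∖ {0}. Adding 5 shifts the range to ℂ ∖ {5}. f omits exactly 5.

Omitted value: 5.


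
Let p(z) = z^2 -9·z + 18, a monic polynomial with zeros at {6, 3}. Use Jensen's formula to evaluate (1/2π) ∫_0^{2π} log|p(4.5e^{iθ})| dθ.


Zeros: 3, 6; r = 4.5.
Inside |z| < r: 3. Outside (|z| ≥ r): 6.
p(0) = 18, so log|p(0)| = log(18) = 2.8904.
Apply Jensen: I(r) = log|p(0)| + Σ_k log(r/|z_k|), summed over zeros inside |z| < r.
  log(r/|z_k|) for z_k = 3: log(4.5/3) = 0.4055
  Outside zeros (6) contribute nothing to the Jensen sum.
Sum over inside zeros: 0.4055.
I(r) = log|p(0)| + (inside sum) = 2.8904 + 0.4055 = 3.2958.
Note: since some zeros are outside |z| ≤ r, the simplified n·log(r) form does NOT apply — only the inside zeros contribute.

I(r) ≈ 3.2958.


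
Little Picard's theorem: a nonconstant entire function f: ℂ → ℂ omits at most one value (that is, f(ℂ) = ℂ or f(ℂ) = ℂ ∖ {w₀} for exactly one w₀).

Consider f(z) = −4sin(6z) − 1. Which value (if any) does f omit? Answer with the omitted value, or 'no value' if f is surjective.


Little Picard bounds the complement of f(ℂ) to at most one point.
sin is entire and surjective onto ℂ: for every w ∈ ℂ, sin(ζ) = w has a solution ζ ∈ ℂ (e.g., via the complex inverse arcsin). With ζ = 6z this gives z = ζ/(6). Then -4·sin(6z) takes every value in -4·ℂ = ℂ, and adding -1 is a bijection of ℂ. So f is surjective and omits no value. (Note: only on the real line is sin bounded by [−1, 1].)

Omitted value: no value.


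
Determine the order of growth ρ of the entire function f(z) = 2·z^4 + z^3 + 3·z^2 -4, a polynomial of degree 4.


|f(z)| ≤ Σ|c_k|·r^k = O(r^4) as r → ∞. Polynomial growth is O(e^{r^ε}) for every ε > 0 (since r^4/e^{r^ε} → 0), so ρ ≤ ε for all ε > 0, i.e. ρ = 0. Every nonconstant polynomial has order 0.
Therefore ρ = 0.

Order ρ = 0.


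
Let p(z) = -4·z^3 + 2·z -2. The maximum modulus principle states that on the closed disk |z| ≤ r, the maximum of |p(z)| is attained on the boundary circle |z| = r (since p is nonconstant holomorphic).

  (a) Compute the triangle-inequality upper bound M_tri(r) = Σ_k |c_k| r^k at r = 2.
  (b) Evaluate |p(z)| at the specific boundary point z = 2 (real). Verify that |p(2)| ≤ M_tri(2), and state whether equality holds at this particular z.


Coefficients: c_0 = -2, c_1 = 2, c_2 = 0, c_3 = -4. Radius r = 2.
Part (a). Triangle bound: M_tri(r) = Σ_k |c_k| r^k
  = |-2|·2^0 + |2|·2^1 + |0|·2^2 + |-4|·2^3
  = 2 + 4 + 0 + 32 = 38.
This bounds M(r) := max_{|z|=r} |p(z)| from above; equality holds iff all terms c_k z^k can be made to align in phase at a single z on |z|=r.
Part (b). At z = 2 (real, on the circle |z| = r):
  p(2) = (-2)·2^0 + (2)·2^1 + (0)·2^2 + (-4)·2^3 = -30.
  |p(2)| = 30.
Check: |p(2)| = 30 ≤ 38 = M_tri(2). ✓ Equality does not hold at z = 2 (the coefficients have mixed signs, so the terms do not all align in phase there).

M_tri(2) = 38; |p(2)| = 30; equality at z=2: no.


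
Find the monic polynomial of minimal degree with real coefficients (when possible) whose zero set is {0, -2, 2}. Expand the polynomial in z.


The polynomial is p(z) = ∏_{α ∈ S} (z − α), where S = {0, -2, 2}.
Expanding the product yields: p(z) = z^3 -4·z.
The resulting polynomial has degree 3 and real coefficients as required.

p(z) = z^3 -4·z.


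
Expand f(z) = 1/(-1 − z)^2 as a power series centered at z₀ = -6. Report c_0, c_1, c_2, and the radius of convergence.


Let w = z − z₀, so z = z₀ + w.
Then -1 − z = -1 − (z₀ + w) = (-1 − z₀) − w = 5 − w.
f(z) = 1/(5 − w)^2 = (1/(5)^2) · (1 − w/(5))^{−2}.
By the binomial series (1−u)^{−2} = Σ_{n≥0} C(n+1, 1) u^n for |u|<1, with u = w/(5):
  c_n = C(n+1, 1) / (5)^(n+2).
  c_0 = 1/(5)^2 = 1/25.
  c_1 = 2/(5)^3 = 2/125.
  c_2 = 3/(5)^4 = 3/625.
The series is valid for |w/d| < 1, i.e. |z − z₀| < |d|.
Radius of convergence: R = |-1 − z₀| = |5| = 5 (distance from z₀ to the singularity z = -1).

c_0 = 1/25, c_1 = 2/125, c_2 = 3/625; R = 5.


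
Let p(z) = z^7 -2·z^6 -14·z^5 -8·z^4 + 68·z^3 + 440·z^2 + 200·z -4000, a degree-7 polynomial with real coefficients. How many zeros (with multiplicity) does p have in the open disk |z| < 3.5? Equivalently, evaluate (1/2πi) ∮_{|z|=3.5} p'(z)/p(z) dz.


The zeros of p are: 4, (-1 + 3i), (-1 - 3i), (3 + 1i), (3 - 1i), (-3 + 1i), (-3 - 1i).
Their magnitudes are: 4, 3.162, 3.162, 3.162, 3.162, 3.162, 3.162.
Zeros with |z| < R = 3.5: (-1 + 3i), (-1 - 3i), (3 + 1i), (3 - 1i), (-3 + 1i), (-3 - 1i).
Count = 6.
By the argument principle, (1/2πi) ∮_{|z|=R} p'(z)/p(z) dz equals exactly this count.

Number of zeros inside |z| < 3.5: 6.


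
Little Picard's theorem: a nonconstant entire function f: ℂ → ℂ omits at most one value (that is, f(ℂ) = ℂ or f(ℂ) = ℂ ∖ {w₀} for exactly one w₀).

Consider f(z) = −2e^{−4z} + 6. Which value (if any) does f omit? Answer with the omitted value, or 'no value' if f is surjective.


Little Picard bounds the complement of f(ℂ) to at most one point.
e^{−4z} is never zero on ℂ, so -2·e^{−4z} takes every value in ℂ ∖ {0}. Adding 6 shifts the range to ℂ ∖ {6}. Thus f omits exactly the value 6.

Omitted value: 6.


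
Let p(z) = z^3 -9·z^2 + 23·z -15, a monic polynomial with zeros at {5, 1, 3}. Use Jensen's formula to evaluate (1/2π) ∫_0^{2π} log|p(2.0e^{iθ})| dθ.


Zeros: 1, 3, 5; r = 2.0.
Inside |z| < r: 1. Outside (|z| ≥ r): 3, 5.
p(0) = -15, so log|p(0)| = log(15) = 2.7081.
Apply Jensen: I(r) = log|p(0)| + Σ_k log(r/|z_k|), summed over zeros inside |z| < r.
  log(r/|z_k|) for z_k = 1: log(2.0/1) = 0.6931
  Outside zeros (3, 5) contribute nothing to the Jensen sum.
Sum over inside zeros: 0.6931.
I(r) = log|p(0)| + (inside sum) = 2.7081 + 0.6931 = 3.4012.
Note: since some zeros are outside |z| ≤ r, the simplified n·log(r) form does NOT apply — only the inside zeros contribute.

I(r) ≈ 3.4012.


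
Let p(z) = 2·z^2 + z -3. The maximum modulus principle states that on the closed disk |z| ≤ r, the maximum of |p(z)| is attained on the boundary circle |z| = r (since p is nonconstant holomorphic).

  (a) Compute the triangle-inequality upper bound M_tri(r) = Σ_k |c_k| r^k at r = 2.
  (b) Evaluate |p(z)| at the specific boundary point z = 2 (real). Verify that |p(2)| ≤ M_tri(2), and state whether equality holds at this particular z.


Coefficients: c_0 = -3, c_1 = 1, c_2 = 2. Radius r = 2.
Part (a). Triangle bound: M_tri(r) = Σ_k |c_k| r^k
  = |-3|·2^0 + |1|·2^1 + |2|·2^2
  = 3 + 2 + 8 = 13.
This bounds M(r) := max_{|z|=r} |p(z)| from above; equality holds iff all terms c_k z^k can be made to align in phase at a single z on |z|=r.
Part (b). At z = 2 (real, on the circle |z| = r):
  p(2) = (-3)·2^0 + (1)·2^1 + (2)·2^2 = 7.
  |p(2)| = 7.
Check: |p(2)| = 7 ≤ 13 = M_tri(2). ✓ Equality does not hold at z = 2 (the coefficients have mixed signs, so the terms do not all align in phase there).

M_tri(2) = 13; |p(2)| = 7; equality at z=2: no.


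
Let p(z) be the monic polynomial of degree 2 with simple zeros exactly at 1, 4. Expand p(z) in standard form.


The polynomial is p(z) = ∏_{α ∈ S} (z − α), where S = {1, 4}.
Expanding the product yields: p(z) = z^2 -5·z + 4.
The resulting polynomial has degree 2 and real coefficients as required.

p(z) = z^2 -5·z + 4.


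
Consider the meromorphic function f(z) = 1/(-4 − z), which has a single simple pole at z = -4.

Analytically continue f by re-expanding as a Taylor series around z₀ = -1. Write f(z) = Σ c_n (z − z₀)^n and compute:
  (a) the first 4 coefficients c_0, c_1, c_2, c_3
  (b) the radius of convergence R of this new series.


Let w = z − z₀, so z = z₀ + w.
Then -4 − z = -4 − (z₀ + w) = (-4 − z₀) − w = -3 − w.
f(z) = 1/(-3 − w) = (1/(-3)) · 1/(1 − w/(-3)) = Σ_{n≥0} w^n / (-3)^(n+1).
So c_n = 1/(-3)^(n+1):
  c_0 = 1/(-3)^1 = -1/3.
  c_1 = 1/(-3)^2 = 1/9.
  c_2 = 1/(-3)^3 = -1/27.
  c_3 = 1/(-3)^4 = 1/81.
The series is valid for |w/d| < 1, i.e. |z − z₀| < |d|.
Radius of convergence: R = |-4 − z₀| = |-3| = 3 (distance from z₀ to the singularity z = -4).

c_0 = -1/3, c_1 = 1/9, c_2 = -1/27, c_3 = 1/81; R = 3.


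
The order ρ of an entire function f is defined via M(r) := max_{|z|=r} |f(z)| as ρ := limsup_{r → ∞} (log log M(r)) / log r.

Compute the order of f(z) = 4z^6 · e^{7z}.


M(r) = max_{|z|=r} |4|·|z|^6·|e^{7z}| = 4·r^6 · e^{7r^1} (the factors attain their maxima compatibly on |z|=r). Then log M(r) = log 4 + 6·log r + 7r^1, dominated by the last term, so log log M(r) ~ 1·log r. The polynomial factor 4z^6 contributes only a log r term and does not affect the order. ρ = 1.
Therefore ρ = 1.

Order ρ = 1.


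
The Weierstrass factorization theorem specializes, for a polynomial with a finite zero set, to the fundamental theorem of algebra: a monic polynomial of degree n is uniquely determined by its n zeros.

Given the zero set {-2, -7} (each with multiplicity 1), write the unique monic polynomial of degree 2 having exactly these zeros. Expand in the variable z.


The polynomial is p(z) = ∏_{α ∈ S} (z − α), where S = {-2, -7}.
Expanding the product yields: p(z) = z^2 + 9·z + 14.
The resulting polynomial has degree 2 and real coefficients as required.

p(z) = z^2 + 9·z + 14.


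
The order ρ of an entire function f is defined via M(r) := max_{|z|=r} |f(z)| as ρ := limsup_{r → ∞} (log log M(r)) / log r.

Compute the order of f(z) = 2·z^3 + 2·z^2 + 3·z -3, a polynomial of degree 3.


|f(z)| ≤ Σ|c_k|·r^k = O(r^3) as r → ∞. Polynomial growth is O(e^{r^ε}) for every ε > 0 (since r^3/e^{r^ε} → 0), so ρ ≤ ε for all ε > 0, i.e. ρ = 0. Every nonconstant polynomial has order 0.
Therefore ρ = 0.

Order ρ = 0.


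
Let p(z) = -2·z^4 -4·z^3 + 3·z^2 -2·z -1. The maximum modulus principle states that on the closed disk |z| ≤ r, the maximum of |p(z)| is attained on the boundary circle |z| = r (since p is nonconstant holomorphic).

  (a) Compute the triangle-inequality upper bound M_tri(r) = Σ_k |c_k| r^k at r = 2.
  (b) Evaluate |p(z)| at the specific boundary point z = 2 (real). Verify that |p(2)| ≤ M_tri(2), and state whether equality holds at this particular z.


Coefficients: c_0 = -1, c_1 = -2, c_2 = 3, c_3 = -4, c_4 = -2. Radius r = 2.
Part (a). Triangle bound: M_tri(r) = Σ_k |c_k| r^k
  = |-1|·2^0 + |-2|·2^1 + |3|·2^2 + |-4|·2^3 + |-2|·2^4
  = 1 + 4 + 12 + 32 + 32 = 81.
This bounds M(r) := max_{|z|=r} |p(z)| from above; equality holds iff all terms c_k z^k can be made to align in phase at a single z on |z|=r.
Part (b). At z = 2 (real, on the circle |z| = r):
  p(2) = (-1)·2^0 + (-2)·2^1 + (3)·2^2 + (-4)·2^3 + (-2)·2^4 = -57.
  |p(2)| = 57.
Check: |p(2)| = 57 ≤ 81 = M_tri(2). ✓ Equality does not hold at z = 2 (the coefficients have mixed signs, so the terms do not all align in phase there).

M_tri(2) = 81; |p(2)| = 57; equality at z=2: no.


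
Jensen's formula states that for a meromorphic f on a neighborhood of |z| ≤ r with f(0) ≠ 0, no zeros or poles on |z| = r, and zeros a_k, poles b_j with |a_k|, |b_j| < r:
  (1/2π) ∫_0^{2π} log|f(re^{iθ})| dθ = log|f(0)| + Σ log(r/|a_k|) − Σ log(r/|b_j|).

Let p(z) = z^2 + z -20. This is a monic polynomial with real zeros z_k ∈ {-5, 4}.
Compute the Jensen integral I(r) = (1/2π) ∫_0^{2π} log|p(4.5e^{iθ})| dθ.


Zeros: -5, 4; r = 4.5.
Inside |z| < r: 4. Outside (|z| ≥ r): -5.
p(0) = -20, so log|p(0)| = log(20) = 2.9957.
Apply Jensen: I(r) = log|p(0)| + Σ_k log(r/|z_k|), summed over zeros inside |z| < r.
  log(r/|z_k|) for z_k = 4: log(4.5/4) = 0.1178
  Outside zeros (-5) contribute nothing to the Jensen sum.
Sum over inside zeros: 0.1178.
I(r) = log|p(0)| + (inside sum) = 2.9957 + 0.1178 = 3.1135.
Note: since some zeros are outside |z| ≤ r, the simplified n·log(r) form does NOT apply — only the inside zeros contribute.

I(r) ≈ 3.1135.


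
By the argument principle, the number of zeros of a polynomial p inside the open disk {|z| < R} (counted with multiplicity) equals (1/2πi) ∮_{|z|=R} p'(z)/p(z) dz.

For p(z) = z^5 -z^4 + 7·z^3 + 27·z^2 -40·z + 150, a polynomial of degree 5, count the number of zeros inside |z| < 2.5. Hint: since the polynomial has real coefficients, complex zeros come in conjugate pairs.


The zeros of p are: (1 + 2i), (1 - 2i), (1 + 3i), (1 - 3i), -3.
Their magnitudes are: 2.236, 2.236, 3.162, 3.162, 3.
Zeros with |z| < R = 2.5: (1 + 2i), (1 - 2i).
Count = 2.
By the argument principle, (1/2πi) ∮_{|z|=R} p'(z)/p(z) dz equals exactly this count.

Number of zeros inside |z| < 2.5: 2.


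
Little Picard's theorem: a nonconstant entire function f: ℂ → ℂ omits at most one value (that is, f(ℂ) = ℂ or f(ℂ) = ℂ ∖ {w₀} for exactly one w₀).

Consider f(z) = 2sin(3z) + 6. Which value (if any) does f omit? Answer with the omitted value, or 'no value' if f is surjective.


Little Picard bounds the complement of f(ℂ) to at most one point.
sin is entire and surjective onto ℂ: for every w ∈ ℂ, sin(ζ) = w has a solution ζ ∈ ℂ (e.g., via the complex inverse arcsin). With ζ = 3z this gives z = ζ/(3). Then 2·sin(3z) takes every value in 2·ℂ = ℂ, and adding 6 is a bijection of ℂ. So f is surjective and omits no value. (Note: only on the real line is sin bounded by [−1, 1].)

Omitted value: no value.


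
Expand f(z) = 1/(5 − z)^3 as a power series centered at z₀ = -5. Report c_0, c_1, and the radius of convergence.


Let w = z − z₀, so z = z₀ + w.
Then 5 − z = 5 − (z₀ + w) = (5 − z₀) − w = 10 − w.
f(z) = 1/(10 − w)^3 = (1/(10)^3) · (1 − w/(10))^{−3}.
By the binomial series (1−u)^{−3} = Σ_{n≥0} C(n+2, 2) u^n for |u|<1, with u = w/(10):
  c_n = C(n+2, 2) / (10)^(n+3).
  c_0 = 1/(10)^3 = 1/1000.
  c_1 = 3/(10)^4 = 3/10000.
The series is valid for |w/d| < 1, i.e. |z − z₀| < |d|.
Radius of convergence: R = |5 − z₀| = |10| = 10 (distance from z₀ to the singularity z = 5).

c_0 = 1/1000, c_1 = 3/10000; R = 10.


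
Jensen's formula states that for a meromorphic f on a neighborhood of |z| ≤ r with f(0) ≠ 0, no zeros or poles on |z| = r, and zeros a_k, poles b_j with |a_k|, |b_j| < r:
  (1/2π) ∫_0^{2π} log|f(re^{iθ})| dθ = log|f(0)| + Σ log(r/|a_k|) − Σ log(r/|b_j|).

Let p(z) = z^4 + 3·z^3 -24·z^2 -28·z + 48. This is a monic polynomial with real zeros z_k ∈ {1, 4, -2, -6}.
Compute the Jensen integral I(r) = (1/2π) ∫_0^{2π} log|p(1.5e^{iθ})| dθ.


Zeros: -6, -2, 1, 4; r = 1.5.
Inside |z| < r: 1. Outside (|z| ≥ r): -6, -2, 4.
p(0) = 48, so log|p(0)| = log(48) = 3.8712.
Apply Jensen: I(r) = log|p(0)| + Σ_k log(r/|z_k|), summed over zeros inside |z| < r.
  log(r/|z_k|) for z_k = 1: log(1.5/1) = 0.4055
  Outside zeros (-6, -2, 4) contribute nothing to the Jensen sum.
Sum over inside zeros: 0.4055.
I(r) = log|p(0)| + (inside sum) = 3.8712 + 0.4055 = 4.2767.
Note: since some zeros are outside |z| ≤ r, the simplified n·log(r) form does NOT apply — only the inside zeros contribute.

I(r) ≈ 4.2767.


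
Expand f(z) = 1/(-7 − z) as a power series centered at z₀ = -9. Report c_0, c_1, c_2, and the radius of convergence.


Let w = z − z₀, so z = z₀ + w.
Then -7 − z = -7 − (z₀ + w) = (-7 − z₀) − w = 2 − w.
f(z) = 1/(2 − w) = (1/(2)) · 1/(1 − w/(2)) = Σ_{n≥0} w^n / (2)^(n+1).
So c_n = 1/(2)^(n+1):
  c_0 = 1/(2)^1 = 1/2.
  c_1 = 1/(2)^2 = 1/4.
  c_2 = 1/(2)^3 = 1/8.
The series is valid for |w/d| < 1, i.e. |z − z₀| < |d|.
Radius of convergence: R = |-7 − z₀| = |2| = 2 (distance from z₀ to the singularity z = -7).

c_0 = 1/2, c_1 = 1/4, c_2 = 1/8; R = 2.


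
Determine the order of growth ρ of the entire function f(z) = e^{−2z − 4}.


|e^{−2z − 4}| = e^{Re(-2·z) + -4} ≤ e^{2|z|^1 + -4} = e^{2r^1 + -4} on |z| = r, so ρ ≤ 1. Choosing z on |z|=r so that -2·z is real positive (always possible by picking arg z appropriately) gives |f(z)| = e^{2r^1 + -4}, matching the bound. The additive constant -4 does not affect log log M(r) ~ 1·log r. Hence ρ = 1.
Therefore ρ = 1.

Order ρ = 1.


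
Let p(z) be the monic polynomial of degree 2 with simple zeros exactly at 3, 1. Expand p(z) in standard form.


The polynomial is p(z) = ∏_{α ∈ S} (z − α), where S = {3, 1}.
Expanding the product yields: p(z) = z^2 -4·z + 3.
The resulting polynomial has degree 2 and real coefficients as required.

p(z) = z^2 -4·z + 3.


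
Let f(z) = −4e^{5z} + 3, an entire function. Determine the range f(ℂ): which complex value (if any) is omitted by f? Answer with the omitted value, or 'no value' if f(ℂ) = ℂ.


Little Picard bounds the complement of f(ℂ) to at most one point.
e^{5z} is never zero on ℂ, so -4·e^{5z} takes every value in ℂ ∖ {0}. Adding 3 shifts the range to ℂ ∖ {3}. Thus f omits exactly the value 3.

Omitted value: 3.
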